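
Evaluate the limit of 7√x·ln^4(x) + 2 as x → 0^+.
The product is a 0·∞ indeterminate form at x → 0⁺.
Rewrite the product as 7·ln^4(x) / x^(-1/2) and apply L'Hôpital, or use the standard hierarchy x^(-1/2) ≫ |ln x|^4 as x → 0⁺.
The indeterminate product → 0, so the limit = 2.

Final answer: 2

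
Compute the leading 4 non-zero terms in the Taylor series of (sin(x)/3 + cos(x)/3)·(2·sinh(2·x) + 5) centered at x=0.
-x^3/18 + x^2/2 + 3·x + 5/3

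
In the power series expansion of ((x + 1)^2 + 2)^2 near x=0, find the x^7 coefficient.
Expand to order 7: ((x + 1)^2 + 2)^2 = x^4 + 4·x^3 + 10·x^2 + 12·x + 9 + O(x^8).
The coefficient of x^7 is 0.

Final answer: 0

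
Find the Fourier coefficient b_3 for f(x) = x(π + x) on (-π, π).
b_3 = (1/π) ∫_{-π}^{π} f(x)·sin(3x) dx.
Evaluate the integral (use parity and integration by parts as needed): b_3 = 2·π/3.

Final answer: 2·π/3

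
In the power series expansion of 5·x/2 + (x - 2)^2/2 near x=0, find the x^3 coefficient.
Expand to order 3: 5·x/2 + (x - 2)^2/2 = x^2/2 + x/2 + 2 + O(x^4).
The coefficient of x^3 is 0.

Final answer: 0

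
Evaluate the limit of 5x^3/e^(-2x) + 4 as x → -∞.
The quotient is an ∞/∞ indeterminate form as x → -∞.
Compare growth rates of the dominant terms (exponentials ≫ polynomials ≫ logarithms), or apply L'Hôpital's rule; the quotient → 0.
Adding the constant: 0 + 4 = 4. Limit = 4.

Final answer: 4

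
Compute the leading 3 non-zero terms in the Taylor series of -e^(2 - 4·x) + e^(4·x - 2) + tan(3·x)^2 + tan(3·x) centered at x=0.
x^2·(-8·e^(2) + 8·e^(-2) + 9) + x·(4·e^(-2) + 3 + 4·e^(2)) - e^(2) + e^(-2)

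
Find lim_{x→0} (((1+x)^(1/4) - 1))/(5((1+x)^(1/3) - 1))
Both numerator and denominator → 0 as x → 0; this is a 0/0 indeterminate form.
Expand each to leading order near x = 0: numerator ~ x/4, denominator ~ 5·x/3.
The limit of the ratio is 3/20.

Final answer: 3/20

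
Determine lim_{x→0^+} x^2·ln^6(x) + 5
The product is a 0·∞ indeterminate form at x → 0⁺.
Rewrite the product as ln^6(x) / x^(-2) and apply L'Hôpital, or use the standard hierarchy x^(-2) ≫ |ln x|^6 as x → 0⁺.
The indeterminate product → 0, so the limit = 5.

Final answer: 5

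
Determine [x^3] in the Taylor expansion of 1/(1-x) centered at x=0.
Expand to order 3: 1/(1-x) = x^3 + x^2 + x + 1 + O(x^4).
The coefficient of x^3 is 1.

Final answer: 1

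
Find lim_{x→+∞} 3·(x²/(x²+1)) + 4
Evaluate the dominant behaviour as x → +∞; each term tends to a finite value or vanishes.
Limit = 7.

Final answer: 7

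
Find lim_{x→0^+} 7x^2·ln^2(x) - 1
The product is a 0·∞ indeterminate form at x → 0⁺.
Rewrite the product as 7·ln^2(x) / x^(-2) and apply L'Hôpital, or use the standard hierarchy x^(-2) ≫ |ln x|^2 as x → 0⁺.
The indeterminate product → 0, so the limit = -1.

Final answer: -1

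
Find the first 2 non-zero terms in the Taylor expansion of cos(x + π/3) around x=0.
-√(3)·x/2 + 1/2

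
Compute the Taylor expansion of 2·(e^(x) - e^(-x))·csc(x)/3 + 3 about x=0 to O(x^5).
2·x^4/27 + 4·x^2/9 + 13/3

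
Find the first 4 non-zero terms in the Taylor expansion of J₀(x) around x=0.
-x^6/2304 + x^4/64 - x^2/4 + 1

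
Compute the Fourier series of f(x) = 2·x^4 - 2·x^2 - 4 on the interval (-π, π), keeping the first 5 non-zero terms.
(104 - 16·π^2)·cos(x) + (-8 + 4·π^2)·cos(2·x) + (56/27 - 16·π^2/9)·cos(3·x) + (-7/8 + π^2)·cos(4·x) - 2·π^2/3 - 4 + 2·π^4/5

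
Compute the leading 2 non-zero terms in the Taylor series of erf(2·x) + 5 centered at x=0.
4·x/√(π) + 5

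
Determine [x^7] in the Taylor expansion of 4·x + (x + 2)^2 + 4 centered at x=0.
Expand to order 7: 4·x + (x + 2)^2 + 4 = x^2 + 8·x + 8 + O(x^8).
The coefficient of x^7 is 0.

Final answer: 0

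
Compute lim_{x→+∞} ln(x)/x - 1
Evaluate the dominant behaviour as x → +∞; each term tends to a finite value or vanishes.
Limit = -1.

Final answer: -1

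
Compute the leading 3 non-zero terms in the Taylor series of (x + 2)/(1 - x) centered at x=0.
3·x^2 + 3·x + 2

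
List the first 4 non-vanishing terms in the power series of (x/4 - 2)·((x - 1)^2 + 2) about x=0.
x^3/4 - 5·x^2/2 + 19·x/4 - 6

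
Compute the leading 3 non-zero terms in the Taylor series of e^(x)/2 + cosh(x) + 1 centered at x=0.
3·x^2/4 + x/2 + 5/2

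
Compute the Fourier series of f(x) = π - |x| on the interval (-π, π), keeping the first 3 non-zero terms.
4·cos(x)/π + 4·cos(3·x)/(9·π) + π/2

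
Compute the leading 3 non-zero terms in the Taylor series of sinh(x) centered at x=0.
x^5/120 + x^3/6 + x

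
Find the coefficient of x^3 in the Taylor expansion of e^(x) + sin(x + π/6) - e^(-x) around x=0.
Expand to order 3: e^(x) + sin(x + π/6) - e^(-x) = x^3·(1/3 - √(3)/12) - x^2/4 + x·(√(3)/2 + 2) + 1/2 + O(x^4).
The coefficient of x^3 is 1/3 - √(3)/12.

Final answer: 1/3 - √(3)/12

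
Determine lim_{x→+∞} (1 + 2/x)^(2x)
As x → +∞: write (1 + 2/x)^(2x) = ((1 + 2/x)^x)^2 → (e^2)^2 = e^4.
Limit = e^(4).

Final answer: e^(4)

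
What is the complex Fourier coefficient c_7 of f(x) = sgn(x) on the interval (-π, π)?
Compute the real Fourier coefficients first: a_7 = 0, b_7 = 4/(7·π).
Then c_7 = (a_7 − i·b_7)/2 = -2·i/(7·π).

Final answer: -2·i/(7·π)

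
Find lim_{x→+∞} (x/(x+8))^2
As x → +∞: x/(x+8) = 1/(1 + 8/x) → 1, and the 2nd power of a limit-1 base also → 1.
Limit = 1.

Final answer: 1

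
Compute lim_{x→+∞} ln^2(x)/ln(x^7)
This is an ∞/∞ indeterminate form as x → +∞.
Write ln(x^7) = 7·ln(x), reducing the quotient to ln(x)/7 → ∞.
Limit = ∞.

Final answer: ∞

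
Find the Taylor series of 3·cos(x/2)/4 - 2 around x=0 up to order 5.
x^4/512 - 3·x^2/32 - 5/4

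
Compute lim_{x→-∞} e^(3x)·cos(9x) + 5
Evaluate the dominant behaviour as x → -∞; each term tends to a finite value or vanishes.
Limit = 5.

Final answer: 5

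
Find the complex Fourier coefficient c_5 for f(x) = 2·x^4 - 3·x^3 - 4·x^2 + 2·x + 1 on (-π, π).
Compute the real Fourier coefficients first: a_5 = 496/625 - 16·π^2/25, b_5 = 136/125 - 6·π^2/5.
Then c_5 = (a_5 − i·b_5)/2 = -8·π^2/25 + 248/625 - 68·i/125 + 3·i·π^2/5.

Final answer: -8·π^2/25 + 248/625 - 68·i/125 + 3·i·π^2/5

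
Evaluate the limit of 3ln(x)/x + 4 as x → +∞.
The quotient is an ∞/∞ indeterminate form as x → +∞.
The polynomial denominator x dominates the logarithmic numerator (any positive power of x ≫ ln(x) as x → ∞), so the quotient → 0.
Adding the constant: 0 + 4 = 4. Limit = 4.

Final answer: 4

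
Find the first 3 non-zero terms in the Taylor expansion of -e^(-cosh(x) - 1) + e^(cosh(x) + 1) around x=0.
x^4·(-e^(-2)/12 + e^(2)/6) + x^2·(e^(-2)/2 + e^(2)/2) - e^(-2) + e^(2)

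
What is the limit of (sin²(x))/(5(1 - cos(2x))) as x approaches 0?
Both numerator and denominator → 0 as x → 0; this is a 0/0 indeterminate form.
Expand each to leading order near x = 0: numerator ~ x^2, denominator ~ 10·x^2.
The limit of the ratio is 1/10.

Final answer: 1/10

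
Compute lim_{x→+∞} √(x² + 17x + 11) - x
This is an ∞ − ∞ indeterminate form.
Multiply and divide by the conjugate √(x²+17x + 11) + x; the x² terms cancel, leaving (17x + 11)/(√(x²+17x + 11)+x) → 17/2.
Limit = 17/2.

Final answer: 17/2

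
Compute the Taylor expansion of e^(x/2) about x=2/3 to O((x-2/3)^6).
e^(1/3) + e^(1/3)·(x - 2/3)/2 + e^(1/3)·(x - 2/3)^2/8 + e^(1/3)·(x - 2/3)^3/48 + e^(1/3)·(x - 2/3)^4/384 + e^(1/3)·(x - 2/3)^5/3840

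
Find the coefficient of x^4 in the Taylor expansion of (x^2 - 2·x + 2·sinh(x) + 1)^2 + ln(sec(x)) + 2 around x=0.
Expand to order 4: (x^2 - 2·x + 2·sinh(x) + 1)^2 + ln(sec(x)) + 2 = 13·x^4/12 + 2·x^3/3 + 5·x^2/2 + 3 + O(x^5).
The coefficient of x^4 is 13/12.

Final answer: 13/12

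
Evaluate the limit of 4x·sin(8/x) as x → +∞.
As x → +∞: let u = 8/x → 0⁺; then 4·x·sin(8/x) = 4·8·sin(u)/u → 4·8·1 = 32.
Limit = 32.

Final answer: 32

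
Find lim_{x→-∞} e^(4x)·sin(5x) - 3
Evaluate the dominant behaviour as x → -∞; each term tends to a finite value or vanishes.
Limit = -3.

Final answer: -3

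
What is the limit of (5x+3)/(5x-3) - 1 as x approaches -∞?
Evaluate the dominant behaviour as x → -∞; each term tends to a finite value or vanishes.
Limit = 0.

Final answer: 0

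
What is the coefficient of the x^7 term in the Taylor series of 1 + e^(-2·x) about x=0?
Expand to order 7: 1 + e^(-2·x) = -8·x^7/315 + 4·x^6/45 - 4·x^5/15 + 2·x^4/3 - 4·x^3/3 + 2·x^2 - 2·x + 2 + O(x^8).
The coefficient of x^7 is -8/315.

Final answer: -8/315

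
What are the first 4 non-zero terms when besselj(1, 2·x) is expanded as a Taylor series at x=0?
-x^7/144 + x^5/12 - x^3/2 + x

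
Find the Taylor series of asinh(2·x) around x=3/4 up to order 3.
asinh(3/2) + 4·√(13)·(x - 3/4)/13 - 24·√(13)·(x - 3/4)^2/169 + 448·√(13)·(x - 3/4)^3/6591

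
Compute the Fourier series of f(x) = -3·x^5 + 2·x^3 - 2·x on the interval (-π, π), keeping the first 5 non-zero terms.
(-748 - 6·π^4 + 124·π^2)·sin(x) + (-17·π^2 + 55/2 + 3·π^4)·sin(2·x) + (-2·π^4 - 140/27 + 52·π^2/9)·sin(3·x) + (-23·π^2/8 + 133/64 + 3·π^4/2)·sin(4·x) + (-6·π^4/5 - 764/625 + 44·π^2/25)·sin(5·x)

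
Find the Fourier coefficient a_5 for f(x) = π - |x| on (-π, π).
a_5 = (1/π) ∫_{-π}^{π} f(x)·cos(5x) dx.
Evaluate the integral (use parity and integration by parts as needed): a_5 = 4/(25·π).

Final answer: 4/(25·π)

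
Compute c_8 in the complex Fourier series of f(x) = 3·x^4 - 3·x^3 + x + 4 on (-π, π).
Compute the real Fourier coefficients first: a_8 = -9/256 + 3·π^2/8, b_8 = -41/128 + 3·π^2/4.
Then c_8 = (a_8 − i·b_8)/2 = -9/512 + 3·π^2/16 - 3·i·π^2/8 + 41·i/256.

Final answer: -9/512 + 3·π^2/16 - 3·i·π^2/8 + 41·i/256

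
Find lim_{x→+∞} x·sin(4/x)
As x → +∞: let u = 4/x → 0⁺; then x·sin(4/x) = 4·sin(u)/u → 4·1 = 4.
Limit = 4.

Final answer: 4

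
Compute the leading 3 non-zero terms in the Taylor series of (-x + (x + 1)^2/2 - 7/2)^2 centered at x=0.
x^4/4 - 3·x^2 + 9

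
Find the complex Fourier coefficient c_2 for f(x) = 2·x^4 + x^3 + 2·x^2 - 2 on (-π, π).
Compute the real Fourier coefficients first: a_2 = -4 + 4·π^2, b_2 = 3/2 - π^2.
Then c_2 = (a_2 − i·b_2)/2 = -2 + 2·π^2 - 3·i/4 + i·π^2/2.

Final answer: -2 + 2·π^2 - 3·i/4 + i·π^2/2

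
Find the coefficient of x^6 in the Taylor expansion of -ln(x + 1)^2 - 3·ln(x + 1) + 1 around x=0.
Expand to order 6: -ln(x + 1)^2 - 3·ln(x + 1) + 1 = -47·x^6/180 + 7·x^5/30 - x^4/6 + x^2/2 - 3·x + 1 + O(x^7).
The coefficient of x^6 is -47/180.

Final answer: -47/180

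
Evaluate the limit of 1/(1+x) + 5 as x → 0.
Direct substitution at x = 0 gives 6.

Final answer: 6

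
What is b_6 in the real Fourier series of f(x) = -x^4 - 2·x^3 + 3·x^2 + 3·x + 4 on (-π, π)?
b_6 = (1/π) ∫_{-π}^{π} f(x)·sin(6x) dx.
Evaluate the integral (use parity and integration by parts as needed): b_6 = -10/9 + 2·π^2/3.

Final answer: -10/9 + 2·π^2/3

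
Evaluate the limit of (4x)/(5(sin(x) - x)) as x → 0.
Both numerator and denominator → 0 as x → 0; this is a 0/0 indeterminate form.
Expand each to leading order near x = 0: numerator ~ 4·x, denominator ~ -5·x^3/6.
The limit of the ratio is -∞.

Final answer: -∞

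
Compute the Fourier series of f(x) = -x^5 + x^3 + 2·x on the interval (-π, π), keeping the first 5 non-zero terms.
(-248 - 2·π^4 + 42·π^2)·sin(x) + (-6·π^2 + 7 + π^4)·sin(2·x) + (-2·π^4/3 - 8/81 + 58·π^2/27)·sin(3·x) + (-9·π^2/8 - 37/64 + π^4/2)·sin(4·x) + (-2·π^4/5 + 392/625 + 18·π^2/25)·sin(5·x)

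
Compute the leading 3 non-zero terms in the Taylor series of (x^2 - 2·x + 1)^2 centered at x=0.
6·x^2 - 4·x + 1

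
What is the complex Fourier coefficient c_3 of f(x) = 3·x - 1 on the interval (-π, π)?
Compute the real Fourier coefficients first: a_3 = 0, b_3 = 2.
Then c_3 = (a_3 − i·b_3)/2 = -i.

Final answer: -i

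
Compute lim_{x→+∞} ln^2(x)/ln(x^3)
This is an ∞/∞ indeterminate form as x → +∞.
Write ln(x^3) = 3·ln(x), reducing the quotient to ln(x)/3 → ∞.
Limit = ∞.

Final answer: ∞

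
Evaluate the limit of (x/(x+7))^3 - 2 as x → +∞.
As x → +∞: x/(x+7) = 1/(1 + 7/x) → 1, and the 3rd power of a limit-1 base also → 1; with the additive constant, 1 - 2 = -1.
Limit = -1.

Final answer: -1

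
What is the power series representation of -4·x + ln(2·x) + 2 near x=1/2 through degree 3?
-2·(x - 1/2) - 2·(x - 1/2)^2 + 8·(x - 1/2)^3/3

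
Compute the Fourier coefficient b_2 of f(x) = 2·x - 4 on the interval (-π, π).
b_2 = (1/π) ∫_{-π}^{π} f(x)·sin(2x) dx.
Evaluate the integral (use parity and integration by parts as needed): b_2 = -2.

Final answer: -2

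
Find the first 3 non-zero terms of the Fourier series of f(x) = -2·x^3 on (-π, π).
(24 - 4·π^2)·sin(x) + (-3 + 2·π^2)·sin(2·x) + (8/9 - 4·π^2/3)·sin(3·x)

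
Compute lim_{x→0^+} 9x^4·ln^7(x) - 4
The product is a 0·∞ indeterminate form at x → 0⁺.
Rewrite the product as 9·ln^7(x) / x^(-4) and apply L'Hôpital, or use the standard hierarchy x^(-4) ≫ |ln x|^7 as x → 0⁺.
The indeterminate product → 0, so the limit = -4.

Final answer: -4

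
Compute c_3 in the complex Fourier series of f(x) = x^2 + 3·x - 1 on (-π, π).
Compute the real Fourier coefficients first: a_3 = -4/9, b_3 = 2.
Then c_3 = (a_3 − i·b_3)/2 = -2/9 - i.

Final answer: -2/9 - i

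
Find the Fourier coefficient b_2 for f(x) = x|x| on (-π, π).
b_2 = (1/π) ∫_{-π}^{π} f(x)·sin(2x) dx.
Evaluate the integral (use parity and integration by parts as needed): b_2 = -π.

Final answer: -π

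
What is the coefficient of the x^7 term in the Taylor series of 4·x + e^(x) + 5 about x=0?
Expand to order 7: 4·x + e^(x) + 5 = x^7/5040 + x^6/720 + x^5/120 + x^4/24 + x^3/6 + x^2/2 + 5·x + 6 + O(x^8).
The coefficient of x^7 is 1/5040.

Final answer: 1/5040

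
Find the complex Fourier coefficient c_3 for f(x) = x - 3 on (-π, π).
Compute the real Fourier coefficients first: a_3 = 0, b_3 = 2/3.
Then c_3 = (a_3 − i·b_3)/2 = -i/3.

Final answer: -i/3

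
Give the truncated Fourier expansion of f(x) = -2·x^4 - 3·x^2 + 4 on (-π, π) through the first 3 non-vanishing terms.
(-84 + 16·π^2)·cos(x) + (3 - 4·π^2)·cos(2·x) - 2·π^4/5 - π^2 + 4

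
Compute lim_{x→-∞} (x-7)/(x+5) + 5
Evaluate the dominant behaviour as x → -∞; each term tends to a finite value or vanishes.
Limit = 6.

Final answer: 6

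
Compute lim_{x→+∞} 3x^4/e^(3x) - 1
The quotient is an ∞/∞ indeterminate form as x → +∞.
The exponential denominator e^(3x) dominates the polynomial numerator (e^x ≫ x^4 as x → ∞), so the quotient → 0.
Adding the constant: 0 - 1 = -1. Limit = -1.

Final answer: -1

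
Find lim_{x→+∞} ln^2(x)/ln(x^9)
This is an ∞/∞ indeterminate form as x → +∞.
Write ln(x^9) = 9·ln(x), reducing the quotient to ln(x)/9 → ∞.
Limit = ∞.

Final answer: ∞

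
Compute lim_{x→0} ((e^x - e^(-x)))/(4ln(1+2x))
Both numerator and denominator → 0 as x → 0; this is a 0/0 indeterminate form.
Expand each to leading order near x = 0: numerator ~ 2·x, denominator ~ 8·x.
The limit of the ratio is 1/4.

Final answer: 1/4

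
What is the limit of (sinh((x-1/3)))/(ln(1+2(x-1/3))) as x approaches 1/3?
Both numerator and denominator → 0 as x → 1/3; this is a 0/0 indeterminate form.
Expand each to leading order near x = 1/3: numerator ~ (x - 1/3), denominator ~ 2·(x - 1/3).
The limit of the ratio is 1/2.

Final answer: 1/2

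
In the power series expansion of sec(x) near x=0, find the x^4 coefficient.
Expand to order 4: sec(x) = 5·x^4/24 + x^2/2 + 1 + O(x^5).
The coefficient of x^4 is 5/24.

Final answer: 5/24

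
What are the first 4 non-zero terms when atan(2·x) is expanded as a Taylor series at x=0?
-128·x^7/7 + 32·x^5/5 - 8·x^3/3 + 2·x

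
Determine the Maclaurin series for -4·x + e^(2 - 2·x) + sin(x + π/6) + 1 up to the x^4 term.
x^4·(1/48 + 2·e^(2)/3) + x^3·(-4·e^(2)/3 - √(3)/12) + x^2·(-1/4 + 2·e^(2)) + x·(-2·e^(2) - 4 + √(3)/2) + 3/2 + e^(2)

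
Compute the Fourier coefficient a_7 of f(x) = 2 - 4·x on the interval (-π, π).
a_7 = (1/π) ∫_{-π}^{π} f(x)·cos(7x) dx.
Evaluate the integral (use parity and integration by parts as needed): a_7 = 0.

Final answer: 0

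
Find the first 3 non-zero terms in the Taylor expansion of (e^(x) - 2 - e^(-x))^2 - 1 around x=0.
4·x^2 - 8·x + 3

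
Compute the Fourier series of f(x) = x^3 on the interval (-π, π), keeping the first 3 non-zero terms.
(-12 + 2·π^2)·sin(x) + (3/2 - π^2)·sin(2·x) + (-4/9 + 2·π^2/3)·sin(3·x)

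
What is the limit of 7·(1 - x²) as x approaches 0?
Direct substitution at x = 0 gives 7.

Final answer: 7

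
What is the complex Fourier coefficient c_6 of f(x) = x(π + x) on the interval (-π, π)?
Compute the real Fourier coefficients first: a_6 = 1/9, b_6 = -π/3.
Then c_6 = (a_6 − i·b_6)/2 = 1/18 + i·π/6.

Final answer: 1/18 + i·π/6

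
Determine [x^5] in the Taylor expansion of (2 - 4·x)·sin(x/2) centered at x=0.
Expand to order 5: (2 - 4·x)·sin(x/2) = x^5/1920 + x^4/12 - x^3/24 - 2·x^2 + x + O(x^6).
The coefficient of x^5 is 1/1920.

Final answer: 1/1920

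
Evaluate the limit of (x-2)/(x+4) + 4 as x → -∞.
Evaluate the dominant behaviour as x → -∞; each term tends to a finite value or vanishes.
Limit = 5.

Final answer: 5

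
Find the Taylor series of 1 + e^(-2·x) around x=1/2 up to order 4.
(1 + e)·e^(-1) - 2·e^(-1)·(x - 1/2) + 2·e^(-1)·(x - 1/2)^2 - 4·e^(-1)·(x - 1/2)^3/3 + 2·e^(-1)·(x - 1/2)^4/3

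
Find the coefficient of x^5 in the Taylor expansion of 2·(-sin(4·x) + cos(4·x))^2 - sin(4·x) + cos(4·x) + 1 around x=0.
Expand to order 5: 2·(-sin(4·x) + cos(4·x))^2 - sin(4·x) + cos(4·x) + 1 = -1664·x^5/3 + 32·x^4/3 + 544·x^3/3 - 8·x^2 - 20·x + 4 + O(x^6).
The coefficient of x^5 is -1664/3.

Final answer: -1664/3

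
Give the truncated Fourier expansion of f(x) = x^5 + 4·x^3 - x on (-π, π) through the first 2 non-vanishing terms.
(-32·π^2 + 190 + 2·π^4)·sin(x) + (-π^4 - 1/2 + π^2)·sin(2·x)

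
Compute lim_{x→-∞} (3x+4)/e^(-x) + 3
The quotient is an ∞/∞ indeterminate form as x → -∞.
Compare growth rates of the dominant terms (exponentials ≫ polynomials ≫ logarithms), or apply L'Hôpital's rule; the quotient → 0.
Adding the constant: 0 + 3 = 3. Limit = 3.

Final answer: 3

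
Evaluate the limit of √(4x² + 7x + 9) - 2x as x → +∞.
As x → +∞: multiply by the conjugate to get (7x+9)/(√(4x²+7x+9)+2x); the denominator ~ 4x, so the limit is 7/4.
Limit = 7/4.

Final answer: 7/4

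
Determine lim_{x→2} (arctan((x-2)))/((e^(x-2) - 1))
Both numerator and denominator → 0 as x → 2; this is a 0/0 indeterminate form.
Expand each to leading order near x = 2: numerator ~ (x - 2), denominator ~ (x - 2).
The limit of the ratio is 1.

Final answer: 1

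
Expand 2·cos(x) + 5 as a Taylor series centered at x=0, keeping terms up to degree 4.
x^4/12 - x^2 + 7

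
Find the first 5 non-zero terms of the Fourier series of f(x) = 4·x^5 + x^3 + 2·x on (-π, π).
(-158·π^2 + 8·π^4 + 952)·sin(x) + (-4·π^4 - 61/2 + 19·π^2)·sin(2·x) + (-142·π^2/27 + 392/81 + 8·π^4/3)·sin(3·x) + (-2·π^4 - 7/4 + 2·π^2)·sin(4·x) + (-22·π^2/25 + 632/625 + 8·π^4/5)·sin(5·x)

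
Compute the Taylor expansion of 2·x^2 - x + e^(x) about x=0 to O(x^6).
x^5/120 + x^4/24 + x^3/6 + 5·x^2/2 + 1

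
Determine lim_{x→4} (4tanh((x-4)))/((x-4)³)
Both numerator and denominator → 0 as x → 4; this is a 0/0 indeterminate form.
Expand each to leading order near x = 4: numerator ~ 4·(x - 4), denominator ~ (x - 4)^3.
The limit of the ratio is ∞.

Final answer: ∞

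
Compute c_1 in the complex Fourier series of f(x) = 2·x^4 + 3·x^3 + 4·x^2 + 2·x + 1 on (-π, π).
Compute the real Fourier coefficients first: a_1 = 80 - 16·π^2, b_1 = -32 + 6·π^2.
Then c_1 = (a_1 − i·b_1)/2 = -8·π^2 + 40 - 3·i·π^2 + 16·i.

Final answer: -8·π^2 + 40 - 3·i·π^2 + 16·i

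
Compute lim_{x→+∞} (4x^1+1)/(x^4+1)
This is an ∞/∞ indeterminate form as x → +∞.
Divide numerator and denominator by x^4 and let the lower-order terms vanish; the numerator's degree 1 is below the denominator's degree 4, so the quotient → 0.
Limit = 0.

Final answer: 0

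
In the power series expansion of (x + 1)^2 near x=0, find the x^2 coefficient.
Expand to order 2: (x + 1)^2 = x^2 + 2·x + 1 + O(x^3).
The coefficient of x^2 is 1.

Final answer: 1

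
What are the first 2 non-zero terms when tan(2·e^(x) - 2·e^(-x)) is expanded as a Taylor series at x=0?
22·x^3 + 4·x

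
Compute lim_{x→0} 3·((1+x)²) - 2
Direct substitution at x = 0 gives 1.

Final answer: 1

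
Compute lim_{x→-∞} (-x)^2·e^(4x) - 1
The product is a 0·∞ indeterminate form at x → -∞.
Rewrite the product as (-x)^2 / e^(-4x) (an ∞/∞ form) and apply L'Hôpital, or use the standard hierarchy e^(4|x|) ≫ |(-x)^2| as x → -∞.
The indeterminate product → 0, so the limit = -1.

Final answer: -1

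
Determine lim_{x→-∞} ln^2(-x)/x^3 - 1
The quotient is an ∞/∞ indeterminate form as x → -∞.
Compare growth rates of the dominant terms (exponentials ≫ polynomials ≫ logarithms), or apply L'Hôpital's rule; the quotient → 0.
Adding the constant: 0 - 1 = -1. Limit = -1.

Final answer: -1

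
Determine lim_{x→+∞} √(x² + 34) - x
This is an ∞ − ∞ indeterminate form.
Multiply and divide by the conjugate √(x²+34) + x; the x² terms cancel, leaving 34/(√(x²+34)+x) → 0.
Limit = 0.

Final answer: 0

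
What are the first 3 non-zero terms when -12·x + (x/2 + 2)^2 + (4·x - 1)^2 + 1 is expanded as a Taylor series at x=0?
65·x^2/4 - 18·x + 6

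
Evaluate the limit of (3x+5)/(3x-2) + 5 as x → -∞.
Evaluate the dominant behaviour as x → -∞; each term tends to a finite value or vanishes.
Limit = 6.

Final answer: 6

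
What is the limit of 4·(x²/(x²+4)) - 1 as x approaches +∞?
Evaluate the dominant behaviour as x → +∞; each term tends to a finite value or vanishes.
Limit = 3.

Final answer: 3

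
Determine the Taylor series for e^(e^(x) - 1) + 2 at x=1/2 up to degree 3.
(e^(e^(1/2)) + 2·e)·e^(-1) + e^(-1/2)·e^(e^(1/2))·(x - 1/2) + (e^(e^(1/2)) + e^(1/2)·e^(e^(1/2)))·e^(-1/2)·(x - 1/2)^2/2 + (e^(e^(1/2)) + e·e^(e^(1/2)) + 3·e^(1/2)·e^(e^(1/2)))·e^(-1/2)·(x - 1/2)^3/6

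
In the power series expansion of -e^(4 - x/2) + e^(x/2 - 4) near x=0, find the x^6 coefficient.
Expand to order 6: -e^(4 - x/2) + e^(x/2 - 4) = x^6·(-e^(4)/46080 + e^(-4)/46080) + x^5·(e^(-4)/3840 + e^(4)/3840) + x^4·(-e^(4)/384 + e^(-4)/384) + x^3·(e^(-4)/48 + e^(4)/48) + x^2·(-e^(4)/8 + e^(-4)/8) + x·(e^(-4)/2 + e^(4)/2) - e^(4) + e^(-4) + O(x^7).
The coefficient of x^6 is -e^(4)/46080 + e^(-4)/46080.

Final answer: -e^(4)/46080 + e^(-4)/46080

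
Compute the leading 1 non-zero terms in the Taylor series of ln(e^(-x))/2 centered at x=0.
-x/2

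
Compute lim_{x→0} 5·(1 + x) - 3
Direct substitution at x = 0 gives 2.

Final answer: 2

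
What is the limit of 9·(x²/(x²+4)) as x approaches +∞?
Evaluate the dominant behaviour as x → +∞; each term tends to a finite value or vanishes.
Limit = 9.

Final answer: 9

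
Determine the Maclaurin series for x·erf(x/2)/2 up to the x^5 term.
-x^4/(24·√(π)) + x^2/(2·√(π))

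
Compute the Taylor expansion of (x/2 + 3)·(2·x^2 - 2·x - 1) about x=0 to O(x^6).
x^3 + 5·x^2 - 13·x/2 - 3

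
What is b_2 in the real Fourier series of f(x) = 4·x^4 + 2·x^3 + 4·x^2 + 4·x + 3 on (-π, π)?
b_2 = (1/π) ∫_{-π}^{π} f(x)·sin(2x) dx.
Evaluate the integral (use parity and integration by parts as needed): b_2 = -2·π^2 - 1.

Final answer: -2·π^2 - 1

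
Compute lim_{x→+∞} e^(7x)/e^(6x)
This is an ∞/∞ indeterminate form as x → +∞.
Rewrite e^(7x)/e^(6x) = e^((7−6)x) = e^(x); the exponent coefficient is 1 > 0 so e^(x) → ∞.
Limit = ∞.

Final answer: ∞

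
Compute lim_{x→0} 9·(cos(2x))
Direct substitution at x = 0 gives 9.

Final answer: 9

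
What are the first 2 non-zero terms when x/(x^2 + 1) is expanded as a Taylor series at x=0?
-x^3 + x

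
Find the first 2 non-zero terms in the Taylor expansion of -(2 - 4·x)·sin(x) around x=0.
4·x^2 - 2·x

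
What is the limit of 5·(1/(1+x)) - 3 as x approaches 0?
Direct substitution at x = 0 gives 2.

Final answer: 2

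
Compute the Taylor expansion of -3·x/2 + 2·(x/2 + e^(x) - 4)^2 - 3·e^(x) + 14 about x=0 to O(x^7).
121·x^6/720 + 11·x^5/24 + 7·x^4/8 + x^3/2 - 3·x^2 - 45·x/2 + 29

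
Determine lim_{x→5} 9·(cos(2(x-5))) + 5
Direct substitution at x = 5 gives 14.

Final answer: 14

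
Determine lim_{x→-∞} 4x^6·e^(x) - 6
The product is a 0·∞ indeterminate form at x → -∞.
Rewrite the product as 4x^6 / e^(-x) (an ∞/∞ form) and apply L'Hôpital, or use the standard hierarchy e^(|x|) ≫ |x^6| as x → -∞.
The indeterminate product → 0, so the limit = -6.

Final answer: -6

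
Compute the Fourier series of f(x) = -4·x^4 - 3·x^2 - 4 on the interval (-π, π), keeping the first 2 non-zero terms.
(-180 + 32·π^2)·cos(x) - 4·π^4/5 - π^2 - 4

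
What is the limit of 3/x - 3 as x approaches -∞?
Evaluate the dominant behaviour as x → -∞; each term tends to a finite value or vanishes.
Limit = -3.

Final answer: -3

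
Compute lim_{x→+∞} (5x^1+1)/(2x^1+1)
This is an ∞/∞ indeterminate form as x → +∞.
Divide numerator and denominator by x and let the lower-order terms vanish; the leading terms give 5/2.
Limit = 5/2.

Final answer: 5/2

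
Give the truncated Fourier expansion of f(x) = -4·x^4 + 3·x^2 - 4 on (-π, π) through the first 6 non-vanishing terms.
(-204 + 32·π^2)·cos(x) + (15 - 8·π^2)·cos(2·x) + (-100/27 + 32·π^2/9)·cos(3·x) + (3/2 - 2·π^2)·cos(4·x) + (-492/625 + 32·π^2/25)·cos(5·x) - 4·π^4/5 - 4 + π^2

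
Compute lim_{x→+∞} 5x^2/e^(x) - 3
The quotient is an ∞/∞ indeterminate form as x → +∞.
The exponential denominator e^(x) dominates the polynomial numerator (e^x ≫ x^2 as x → ∞), so the quotient → 0.
Adding the constant: 0 - 3 = -3. Limit = -3.

Final answer: -3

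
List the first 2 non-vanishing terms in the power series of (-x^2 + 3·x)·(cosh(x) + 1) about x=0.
-2·x^2 + 6·x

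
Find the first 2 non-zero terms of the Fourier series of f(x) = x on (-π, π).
2·sin(x) - sin(2·x)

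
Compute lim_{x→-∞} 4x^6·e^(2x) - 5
The product is a 0·∞ indeterminate form at x → -∞.
Rewrite the product as 4x^6 / e^(-2x) (an ∞/∞ form) and apply L'Hôpital, or use the standard hierarchy e^(2|x|) ≫ |x^6| as x → -∞.
The indeterminate product → 0, so the limit = -5.

Final answer: -5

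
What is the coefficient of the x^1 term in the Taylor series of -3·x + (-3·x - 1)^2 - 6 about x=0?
Expand to order 1: -3·x + (-3·x - 1)^2 - 6 = 3·x - 5 + O(x^2).
The coefficient of x^1 is 3.

Final answer: 3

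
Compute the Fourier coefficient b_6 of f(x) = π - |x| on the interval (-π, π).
b_6 = (1/π) ∫_{-π}^{π} f(x)·sin(6x) dx.
Evaluate the integral (use parity and integration by parts as needed): b_6 = 0.

Final answer: 0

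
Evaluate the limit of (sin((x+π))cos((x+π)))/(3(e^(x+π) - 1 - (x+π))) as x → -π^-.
Both numerator and denominator → 0 as x → -π^-; this is a 0/0 indeterminate form.
Expand each to leading order near x = -π: numerator ~ (x + π), denominator ~ 3·(x + π)^2/2.
The limit of the ratio is -∞.

Final answer: -∞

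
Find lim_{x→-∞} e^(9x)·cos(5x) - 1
Evaluate the dominant behaviour as x → -∞; each term tends to a finite value or vanishes.
Limit = -1.

Final answer: -1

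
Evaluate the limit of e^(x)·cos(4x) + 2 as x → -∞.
Evaluate the dominant behaviour as x → -∞; each term tends to a finite value or vanishes.
Limit = 2.

Final answer: 2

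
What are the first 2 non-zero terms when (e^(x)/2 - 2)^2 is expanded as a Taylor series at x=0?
9/4 - 3·x/2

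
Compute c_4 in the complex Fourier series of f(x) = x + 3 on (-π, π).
Compute the real Fourier coefficients first: a_4 = 0, b_4 = -1/2.
Then c_4 = (a_4 − i·b_4)/2 = i/4.

Final answer: i/4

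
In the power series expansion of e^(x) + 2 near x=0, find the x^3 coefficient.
Expand to order 3: e^(x) + 2 = x^3/6 + x^2/2 + x + 3 + O(x^4).
The coefficient of x^3 is 1/6.

Final answer: 1/6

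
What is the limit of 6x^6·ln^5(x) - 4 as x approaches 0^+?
The product is a 0·∞ indeterminate form at x → 0⁺.
Rewrite the product as 6·ln^5(x) / x^(-6) and apply L'Hôpital, or use the standard hierarchy x^(-6) ≫ |ln x|^5 as x → 0⁺.
The indeterminate product → 0, so the limit = -4.

Final answer: -4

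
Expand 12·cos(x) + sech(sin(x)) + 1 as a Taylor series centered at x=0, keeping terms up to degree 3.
14 - 13·x^2/2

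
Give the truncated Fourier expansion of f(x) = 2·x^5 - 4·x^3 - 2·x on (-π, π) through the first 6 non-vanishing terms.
(-88·π^2 + 4·π^4 + 524)·sin(x) + (-2·π^4 - 19 + 14·π^2)·sin(2·x) + (-152·π^2/27 + 196/81 + 4·π^4/3)·sin(3·x) + (-π^4 - 7/32 + 13·π^2/4)·sin(4·x) + (-56·π^2/25 - 164/625 + 4·π^4/5)·sin(5·x) + (-2·π^4/3 + 31/81 + 46·π^2/27)·sin(6·x)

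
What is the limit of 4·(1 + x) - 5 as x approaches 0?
Direct substitution at x = 0 gives -1.

Final answer: -1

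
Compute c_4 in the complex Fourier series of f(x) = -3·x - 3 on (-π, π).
Compute the real Fourier coefficients first: a_4 = 0, b_4 = 3/2.
Then c_4 = (a_4 − i·b_4)/2 = -3·i/4.

Final answer: -3·i/4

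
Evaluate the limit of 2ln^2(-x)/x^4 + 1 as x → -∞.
The quotient is an ∞/∞ indeterminate form as x → -∞.
Compare growth rates of the dominant terms (exponentials ≫ polynomials ≫ logarithms), or apply L'Hôpital's rule; the quotient → 0.
Adding the constant: 0 + 1 = 1. Limit = 1.

Final answer: 1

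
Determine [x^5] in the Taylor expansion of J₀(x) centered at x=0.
Expand to order 5: J₀(x) = x^4/64 - x^2/4 + 1 + O(x^6).
The coefficient of x^5 is 0.

Final answer: 0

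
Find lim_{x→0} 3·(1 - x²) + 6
Direct substitution at x = 0 gives 9.

Final answer: 9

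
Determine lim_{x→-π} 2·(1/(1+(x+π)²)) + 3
Direct substitution at x = -π gives 5.

Final answer: 5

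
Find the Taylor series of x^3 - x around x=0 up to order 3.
x^3 - x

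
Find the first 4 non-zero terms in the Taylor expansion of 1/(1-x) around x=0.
x^3 + x^2 + x + 1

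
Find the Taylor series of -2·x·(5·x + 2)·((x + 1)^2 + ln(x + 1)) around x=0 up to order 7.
-4·x^7/3 + 17·x^6/10 - 7·x^5/3 - 19·x^4/3 - 32·x^3 - 22·x^2 - 4·x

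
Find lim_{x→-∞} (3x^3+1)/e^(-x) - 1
The quotient is an ∞/∞ indeterminate form as x → -∞.
Compare growth rates of the dominant terms (exponentials ≫ polynomials ≫ logarithms), or apply L'Hôpital's rule; the quotient → 0.
Adding the constant: 0 - 1 = -1. Limit = -1.

Final answer: -1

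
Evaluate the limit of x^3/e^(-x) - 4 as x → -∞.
The quotient is an ∞/∞ indeterminate form as x → -∞.
Compare growth rates of the dominant terms (exponentials ≫ polynomials ≫ logarithms), or apply L'Hôpital's rule; the quotient → 0.
Adding the constant: 0 - 4 = -4. Limit = -4.

Final answer: -4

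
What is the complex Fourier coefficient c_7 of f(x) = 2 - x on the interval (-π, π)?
Compute the real Fourier coefficients first: a_7 = 0, b_7 = -2/7.
Then c_7 = (a_7 − i·b_7)/2 = i/7.

Final answer: i/7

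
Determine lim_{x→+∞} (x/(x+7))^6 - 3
As x → +∞: x/(x+7) = 1/(1 + 7/x) → 1, and the 6th power of a limit-1 base also → 1; with the additive constant, 1 - 3 = -2.
Limit = -2.

Final answer: -2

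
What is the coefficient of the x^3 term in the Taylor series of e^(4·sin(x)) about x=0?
Expand to order 3: e^(4·sin(x)) = 10·x^3 + 8·x^2 + 4·x + 1 + O(x^4).
The coefficient of x^3 is 10.

Final answer: 10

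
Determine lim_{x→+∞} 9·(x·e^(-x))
Evaluate the dominant behaviour as x → +∞; each term tends to a finite value or vanishes.
Limit = 0.

Final answer: 0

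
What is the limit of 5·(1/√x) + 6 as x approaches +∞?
Evaluate the dominant behaviour as x → +∞; each term tends to a finite value or vanishes.
Limit = 6.

Final answer: 6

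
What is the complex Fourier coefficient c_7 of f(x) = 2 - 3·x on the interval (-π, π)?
Compute the real Fourier coefficients first: a_7 = 0, b_7 = -6/7.
Then c_7 = (a_7 − i·b_7)/2 = 3·i/7.

Final answer: 3·i/7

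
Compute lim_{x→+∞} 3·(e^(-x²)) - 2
Evaluate the dominant behaviour as x → +∞; each term tends to a finite value or vanishes.
Limit = -2.

Final answer: -2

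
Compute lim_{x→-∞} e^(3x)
Evaluate the dominant behaviour as x → -∞; each term tends to a finite value or vanishes.
Limit = 0.

Final answer: 0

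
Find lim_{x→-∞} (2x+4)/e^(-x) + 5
The quotient is an ∞/∞ indeterminate form as x → -∞.
Compare growth rates of the dominant terms (exponentials ≫ polynomials ≫ logarithms), or apply L'Hôpital's rule; the quotient → 0.
Adding the constant: 0 + 5 = 5. Limit = 5.

Final answer: 5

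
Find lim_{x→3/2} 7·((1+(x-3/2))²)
Direct substitution at x = 3/2 gives 7.

Final answer: 7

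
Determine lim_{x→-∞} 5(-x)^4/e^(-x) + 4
The quotient is an ∞/∞ indeterminate form as x → -∞.
Compare growth rates of the dominant terms (exponentials ≫ polynomials ≫ logarithms), or apply L'Hôpital's rule; the quotient → 0.
Adding the constant: 0 + 4 = 4. Limit = 4.

Final answer: 4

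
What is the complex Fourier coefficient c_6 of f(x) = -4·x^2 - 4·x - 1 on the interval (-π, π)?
Compute the real Fourier coefficients first: a_6 = -4/9, b_6 = 4/3.
Then c_6 = (a_6 − i·b_6)/2 = -2/9 - 2·i/3.

Final answer: -2/9 - 2·i/3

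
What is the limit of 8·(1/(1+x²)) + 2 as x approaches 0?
Direct substitution at x = 0 gives 10.

Final answer: 10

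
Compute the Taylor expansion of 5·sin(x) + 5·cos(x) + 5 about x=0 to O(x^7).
-x^6/144 + x^5/24 + 5·x^4/24 - 5·x^3/6 - 5·x^2/2 + 5·x + 10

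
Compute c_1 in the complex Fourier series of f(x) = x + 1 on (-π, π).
Compute the real Fourier coefficients first: a_1 = 0, b_1 = 2.
Then c_1 = (a_1 − i·b_1)/2 = -i.

Final answer: -i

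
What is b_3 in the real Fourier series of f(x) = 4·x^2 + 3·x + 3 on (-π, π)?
b_3 = (1/π) ∫_{-π}^{π} f(x)·sin(3x) dx.
Evaluate the integral (use parity and integration by parts as needed): b_3 = 2.

Final answer: 2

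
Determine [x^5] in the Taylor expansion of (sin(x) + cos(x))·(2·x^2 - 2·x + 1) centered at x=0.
Expand to order 5: (sin(x) + cos(x))·(2·x^2 - 2·x + 1) = -49·x^5/120 - 5·x^4/8 + 17·x^3/6 - x^2/2 - x + 1 + O(x^6).
The coefficient of x^5 is -49/120.

Final answer: -49/120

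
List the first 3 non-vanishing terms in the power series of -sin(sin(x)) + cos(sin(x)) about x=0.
-x^2/2 - x + 1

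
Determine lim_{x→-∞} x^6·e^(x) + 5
The product is a 0·∞ indeterminate form at x → -∞.
Rewrite the product as x^6 / e^(-x) (an ∞/∞ form) and apply L'Hôpital, or use the standard hierarchy e^(|x|) ≫ |x^6| as x → -∞.
The indeterminate product → 0, so the limit = 5.

Final answer: 5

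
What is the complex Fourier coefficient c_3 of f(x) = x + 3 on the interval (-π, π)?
Compute the real Fourier coefficients first: a_3 = 0, b_3 = 2/3.
Then c_3 = (a_3 − i·b_3)/2 = -i/3.

Final answer: -i/3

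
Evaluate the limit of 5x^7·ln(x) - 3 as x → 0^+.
The product is a 0·∞ indeterminate form at x → 0⁺.
Rewrite the product as 5·ln(x) / x^(-7) and apply L'Hôpital, or use the standard hierarchy x^(-7) ≫ |ln x| as x → 0⁺.
The indeterminate product → 0, so the limit = -3.

Final answer: -3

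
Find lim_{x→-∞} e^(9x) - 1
Evaluate the dominant behaviour as x → -∞; each term tends to a finite value or vanishes.
Limit = -1.

Final answer: -1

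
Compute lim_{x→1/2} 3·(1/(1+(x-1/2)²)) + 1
Direct substitution at x = 1/2 gives 4.

Final answer: 4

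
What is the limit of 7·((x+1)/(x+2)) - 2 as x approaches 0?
Direct substitution at x = 0 gives 3/2.

Final answer: 3/2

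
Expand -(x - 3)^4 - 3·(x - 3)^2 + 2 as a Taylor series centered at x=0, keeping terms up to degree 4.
-x^4 + 12·x^3 - 57·x^2 + 126·x - 106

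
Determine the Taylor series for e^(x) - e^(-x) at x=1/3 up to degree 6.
(-1 + e^(2/3))·e^(-1/3) + (1 + e^(2/3))·e^(-1/3)·(x - 1/3) + (-1 + e^(2/3))·e^(-1/3)·(x - 1/3)^2/2 + (1 + e^(2/3))·e^(-1/3)·(x - 1/3)^3/6 + (-1 + e^(2/3))·e^(-1/3)·(x - 1/3)^4/24 + (1 + e^(2/3))·e^(-1/3)·(x - 1/3)^5/120 + (-1 + e^(2/3))·e^(-1/3)·(x - 1/3)^6/720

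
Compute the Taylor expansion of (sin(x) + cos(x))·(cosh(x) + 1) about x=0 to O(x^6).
-x^5/40 - x^4/8 + x^3/6 - x^2/2 + 2·x + 2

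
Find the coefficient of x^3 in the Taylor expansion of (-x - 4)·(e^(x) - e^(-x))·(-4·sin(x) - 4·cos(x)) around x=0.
Expand to order 3: (-x - 4)·(e^(x) - e^(-x))·(-4·sin(x) - 4·cos(x)) = -8·x^3/3 + 40·x^2 + 32·x + O(x^4).
The coefficient of x^3 is -8/3.

Final answer: -8/3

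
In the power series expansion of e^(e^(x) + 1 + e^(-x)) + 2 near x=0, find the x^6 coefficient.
Expand to order 6: e^(e^(x) + 1 + e^(-x)) + 2 = 91·x^6·e^(3)/360 + 7·x^4·e^(3)/12 + x^2·e^(3) + 2 + e^(3) + O(x^7).
The coefficient of x^6 is 91·e^(3)/360.

Final answer: 91·e^(3)/360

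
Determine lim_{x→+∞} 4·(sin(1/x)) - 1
Evaluate the dominant behaviour as x → +∞; each term tends to a finite value or vanishes.
Limit = -1.

Final answer: -1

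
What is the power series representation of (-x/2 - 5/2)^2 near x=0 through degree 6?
x^2/4 + 5·x/2 + 25/4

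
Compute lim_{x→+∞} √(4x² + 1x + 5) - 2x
As x → +∞: multiply by the conjugate to get (1x+5)/(√(4x²+1x+5)+2x); the denominator ~ 4x, so the limit is 1/4.
Limit = 1/4.

Final answer: 1/4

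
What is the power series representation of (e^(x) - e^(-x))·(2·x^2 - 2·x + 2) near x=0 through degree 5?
7·x^5/10 - 2·x^4/3 + 14·x^3/3 - 4·x^2 + 4·x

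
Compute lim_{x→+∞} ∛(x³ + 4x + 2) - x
This is an ∞ − ∞ indeterminate form.
Multiply by (A² + AB + B²)/(A² + AB + B²) where A = ∛(x³+4x + 2), B = x to use A³ − B³ = (A−B)(A²+AB+B²); the x³ terms cancel, leaving (4x + 2)/(A²+AB+B²) with denominator ~ 3x², so the limit is 0.
Limit = 0.

Final answer: 0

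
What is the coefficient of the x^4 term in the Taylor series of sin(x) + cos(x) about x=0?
Expand to order 4: sin(x) + cos(x) = x^4/24 - x^3/6 - x^2/2 + x + 1 + O(x^5).
The coefficient of x^4 is 1/24.

Final answer: 1/24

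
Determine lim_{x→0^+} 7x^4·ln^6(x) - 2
The product is a 0·∞ indeterminate form at x → 0⁺.
Rewrite the product as 7·ln^6(x) / x^(-4) and apply L'Hôpital, or use the standard hierarchy x^(-4) ≫ |ln x|^6 as x → 0⁺.
The indeterminate product → 0, so the limit = -2.

Final answer: -2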